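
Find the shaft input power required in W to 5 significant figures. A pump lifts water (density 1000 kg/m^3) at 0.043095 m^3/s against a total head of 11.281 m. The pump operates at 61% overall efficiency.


Approach: apply hydraulic power then efficiency conversion, P = rho*g*Q*H; P_in = P/eta.
Step 1 — hydraulic power (P = rho*g*Q*H):
  P = 1000 * 9.81 * 0.043095 * 11.281 = 4769.178 W
Step 2 — input power: P_in = P/eta = 4769.178 / 0.61 = 7818.3 W
Therefore the shaft input power required = 7818.3 W.


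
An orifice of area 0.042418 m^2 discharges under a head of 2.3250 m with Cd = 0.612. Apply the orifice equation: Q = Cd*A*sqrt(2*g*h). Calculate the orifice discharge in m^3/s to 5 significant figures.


Q = 0.612 * 0.042418 * sqrt(2*9.81*2.3250) = 0.17533 m^3/s
Therefore the orifice discharge = 0.17533 m^3/s.


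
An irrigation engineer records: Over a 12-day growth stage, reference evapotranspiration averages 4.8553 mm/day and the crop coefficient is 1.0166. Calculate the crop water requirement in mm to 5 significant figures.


Approach: apply the crop water requirement relation, CWR = ET0 * Kc * days.
CWR = 4.8553 * 1.0166 * 12 = 59.231 mm
Therefore the crop water requirement = 59.231 mm.


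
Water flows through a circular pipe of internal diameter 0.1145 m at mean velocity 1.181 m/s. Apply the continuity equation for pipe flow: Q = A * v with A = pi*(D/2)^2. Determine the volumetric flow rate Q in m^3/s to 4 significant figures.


A = pi*(0.1145/2)^2 = 0.0102968 m^2
Q = 0.0102968 * 1.181 = 0.01216 m^3/s
Therefore the volumetric flow rate Q = 0.01216 m^3/s.


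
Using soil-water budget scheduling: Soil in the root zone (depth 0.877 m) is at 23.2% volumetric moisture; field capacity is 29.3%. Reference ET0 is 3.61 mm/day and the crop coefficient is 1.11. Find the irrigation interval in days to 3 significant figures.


Approach: apply soil-water budget scheduling, SMD = (FC-theta)/100*depth*1000; ETc = ET0*Kc; interval = SMD/ETc.
Step 1 — soil moisture deficit:
  SMD = (29.3 - 23.2)/100 * 0.877 * 1000 = 53.497 mm
Step 2 — daily crop ET (ETc = ET0*Kc):
  ETc = 3.61 * 1.11 = 4.0071 mm/day
Step 3 — irrigation interval (SMD/ETc):
  interval = 53.497 / 4.0071 = 13.4 days
Therefore the irrigation interval = 13.4 days.


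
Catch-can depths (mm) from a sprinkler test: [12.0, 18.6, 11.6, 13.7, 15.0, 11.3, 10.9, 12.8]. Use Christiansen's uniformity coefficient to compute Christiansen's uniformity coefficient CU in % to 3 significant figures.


Approach: apply Christiansen's uniformity coefficient, CU = (1 - mean_abs_deviation/mean)*100.
mean = 13.238 mm
mean |d_i - mean| = 1.8969 mm
CU = (1 - 1.8969/13.238)*100 = 85.7 %
Therefore Christiansen's uniformity coefficient CU = 85.7 %.


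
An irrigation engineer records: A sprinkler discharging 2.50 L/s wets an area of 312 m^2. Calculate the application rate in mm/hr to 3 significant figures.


Approach: apply the application rate relation, rate = (Q/A)*3600.
rate = (2.50 / 312) * 3600 = 28.8 mm/hr
Therefore the application rate = 28.8 mm/hr.


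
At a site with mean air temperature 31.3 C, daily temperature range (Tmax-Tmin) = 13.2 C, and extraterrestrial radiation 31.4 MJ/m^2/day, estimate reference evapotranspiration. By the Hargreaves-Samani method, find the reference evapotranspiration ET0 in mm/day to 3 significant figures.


Approach: apply the Hargreaves-Samani method, ET0 = 0.0023*(Tmean+17.8)*sqrt(Tmax-Tmin)*0.408*Ra.
ET0 = 0.0023*(31.3+17.8)*sqrt(13.2)*0.408*31.4 = 5.26 mm/day
Therefore the reference evapotranspiration ET0 = 5.26 mm/day.


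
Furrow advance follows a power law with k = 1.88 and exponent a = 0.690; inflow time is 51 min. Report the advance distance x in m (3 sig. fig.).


Approach: apply the power-law advance function, x = k*t^a.
x = 1.88 * 51^0.690 = 28.3 m
Therefore the advance distance x = 28.3 m.


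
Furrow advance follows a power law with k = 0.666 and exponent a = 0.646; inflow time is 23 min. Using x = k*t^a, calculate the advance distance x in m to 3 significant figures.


x = 0.666 * 23^0.646 = 5.05 m
Therefore the advance distance x = 5.05 m.


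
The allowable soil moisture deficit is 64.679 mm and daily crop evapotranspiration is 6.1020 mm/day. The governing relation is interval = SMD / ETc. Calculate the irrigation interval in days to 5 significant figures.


interval = 64.679 / 6.1020 = 10.600 days
Therefore the irrigation interval = 10.600 days.


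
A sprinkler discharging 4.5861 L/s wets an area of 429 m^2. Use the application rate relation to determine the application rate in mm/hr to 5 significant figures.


Approach: apply the application rate relation, rate = (Q/A)*3600.
rate = (4.5861 / 429) * 3600 = 38.485 mm/hr
Therefore the application rate = 38.485 mm/hr.


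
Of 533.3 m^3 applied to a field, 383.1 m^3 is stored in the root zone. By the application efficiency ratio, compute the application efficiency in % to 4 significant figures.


Approach: apply the application efficiency ratio, Ea = (stored/applied)*100.
Ea = (383.1/533.3)*100 = 71.84 %
Therefore the application efficiency = 71.84 %.


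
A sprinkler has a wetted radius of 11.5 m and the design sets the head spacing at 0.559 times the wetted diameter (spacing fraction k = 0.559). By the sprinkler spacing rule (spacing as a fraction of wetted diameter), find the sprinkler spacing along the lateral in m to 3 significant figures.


Approach: apply the sprinkler spacing rule (spacing as a fraction of wetted diameter), S = k*(2*R).
S = 0.559 * (2 * 11.5) = 12.9 m
Therefore the sprinkler spacing along the lateral = 12.9 m.


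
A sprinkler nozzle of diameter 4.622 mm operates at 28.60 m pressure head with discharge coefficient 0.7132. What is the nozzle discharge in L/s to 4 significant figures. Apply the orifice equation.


Approach: apply the orifice equation, Q = Cd*A*sqrt(2*g*h), A = pi*(d/2)^2.
A = pi*(4.622e-3/2)^2 = 1.67784e-05 m^2
Q = 0.7132 * 1.67784e-05 * sqrt(2*9.81*28.60) * 1000 = 0.2835 L/s
Therefore the nozzle discharge = 0.2835 L/s.


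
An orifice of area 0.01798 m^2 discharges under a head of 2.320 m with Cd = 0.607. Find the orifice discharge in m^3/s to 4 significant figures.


Approach: apply the orifice equation, Q = Cd*A*sqrt(2*g*h).
Q = 0.607 * 0.01798 * sqrt(2*9.81*2.320) = 0.07363 m^3/s
Therefore the orifice discharge = 0.07363 m^3/s.


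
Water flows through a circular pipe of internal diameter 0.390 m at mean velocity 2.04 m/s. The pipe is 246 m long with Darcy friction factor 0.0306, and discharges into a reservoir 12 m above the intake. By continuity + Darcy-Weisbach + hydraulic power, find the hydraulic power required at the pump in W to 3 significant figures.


Approach: apply continuity + Darcy-Weisbach + hydraulic power, Q = A*v; hf = f*(L/D)*(v^2/(2g)); H = static + hf; P = rho*g*Q*H.
Step 1 — flow rate (continuity, Q = A*v):
  A = pi*(0.390/2)^2 = 0.11946 m^2
  Q = 0.11946 * 2.04 = 0.24370 m^3/s
Step 2 — friction head loss (Darcy-Weisbach):
  hf = 0.0306 * (246/0.390) * (2.04^2 / (2*9.81))
  hf = 4.0941 m
Step 3 — total head: H = 12 + 4.0941 = 16.094 m
Step 4 — hydraulic power (P = rho*g*Q*H):
  P = 1000 * 9.81 * 0.24370 * 16.094 = 38500 W
Therefore the hydraulic power required at the pump = 38500 W.


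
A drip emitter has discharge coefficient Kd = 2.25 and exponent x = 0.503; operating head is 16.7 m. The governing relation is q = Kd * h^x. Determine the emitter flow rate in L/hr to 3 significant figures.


q = 2.25 * 16.7^0.503 = 9.27 L/hr
Therefore the emitter flow rate = 9.27 L/hr.


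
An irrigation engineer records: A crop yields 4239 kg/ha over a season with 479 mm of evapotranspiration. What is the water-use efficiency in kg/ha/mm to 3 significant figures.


Approach: apply the water-use efficiency ratio, WUE = yield/ET.
WUE = 4239 / 479 = 8.85 kg/ha/mm
Therefore the water-use efficiency = 8.85 kg/ha/mm.


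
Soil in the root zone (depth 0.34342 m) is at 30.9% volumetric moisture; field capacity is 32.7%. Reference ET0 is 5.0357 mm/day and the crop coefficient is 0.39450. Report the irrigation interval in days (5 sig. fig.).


Approach: apply soil-water budget scheduling, SMD = (FC-theta)/100*depth*1000; ETc = ET0*Kc; interval = SMD/ETc.
Step 1 — soil moisture deficit:
  SMD = (32.7 - 30.9)/100 * 0.34342 * 1000 = 6.181560 mm
Step 2 — daily crop ET (ETc = ET0*Kc):
  ETc = 5.0357 * 0.39450 = 1.986584 mm/day
Step 3 — irrigation interval (SMD/ETc):
  interval = 6.181560 / 1.986584 = 3.1117 days
Therefore the irrigation interval = 3.1117 days.


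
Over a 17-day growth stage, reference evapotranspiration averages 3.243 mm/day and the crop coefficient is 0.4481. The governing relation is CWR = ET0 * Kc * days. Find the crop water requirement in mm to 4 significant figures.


CWR = 3.243 * 0.4481 * 17 = 24.70 mm
Therefore the crop water requirement = 24.70 mm.


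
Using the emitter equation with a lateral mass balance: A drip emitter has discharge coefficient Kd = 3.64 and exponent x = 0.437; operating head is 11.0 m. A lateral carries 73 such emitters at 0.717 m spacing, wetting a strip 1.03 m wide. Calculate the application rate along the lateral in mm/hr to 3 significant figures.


Approach: apply the emitter equation with a lateral mass balance, q = Kd*h^x; Q = n*q; rate = Q/(n*spacing*width).
Step 1 — single emitter flow (q = Kd*h^x):
  q = 3.64 * 11.0^0.437 = 10.380 L/hr
Step 2 — total lateral flow: Q = 73 * 10.380 = 757.73 L/hr
Step 3 — wetted area: A = 73 * 0.717 * 1.03 = 53.911 m^2
Step 4 — application rate: Q/A = 757.73/53.911 = 14.1 mm/hr
Therefore the application rate along the lateral = 14.1 mm/hr.


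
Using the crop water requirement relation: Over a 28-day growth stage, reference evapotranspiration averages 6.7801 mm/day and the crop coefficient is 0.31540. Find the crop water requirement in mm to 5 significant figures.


Approach: apply the crop water requirement relation, CWR = ET0 * Kc * days.
CWR = 6.7801 * 0.31540 * 28 = 59.876 mm
Therefore the crop water requirement = 59.876 mm.


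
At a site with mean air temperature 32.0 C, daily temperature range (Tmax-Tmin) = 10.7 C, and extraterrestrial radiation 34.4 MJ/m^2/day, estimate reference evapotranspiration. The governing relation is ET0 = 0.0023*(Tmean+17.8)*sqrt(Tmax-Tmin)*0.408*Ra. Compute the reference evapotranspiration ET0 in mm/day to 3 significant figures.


ET0 = 0.0023*(32.0+17.8)*sqrt(10.7)*0.408*34.4 = 5.26 mm/day
Therefore the reference evapotranspiration ET0 = 5.26 mm/day.


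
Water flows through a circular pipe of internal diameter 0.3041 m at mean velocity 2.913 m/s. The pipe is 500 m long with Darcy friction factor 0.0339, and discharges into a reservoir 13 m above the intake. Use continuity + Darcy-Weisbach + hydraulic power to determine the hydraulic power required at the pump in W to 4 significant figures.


Approach: apply continuity + Darcy-Weisbach + hydraulic power, Q = A*v; hf = f*(L/D)*(v^2/(2g)); H = static + hf; P = rho*g*Q*H.
Step 1 — flow rate (continuity, Q = A*v):
  A = pi*(0.3041/2)^2 = 0.0726311 m^2
  Q = 0.0726311 * 2.913 = 0.211574 m^3/s
Step 2 — friction head loss (Darcy-Weisbach):
  hf = 0.0339 * (500/0.3041) * (2.913^2 / (2*9.81))
  hf = 24.1066 m
Step 3 — total head: H = 13 + 24.1066 = 37.1066 m
Step 4 — hydraulic power (P = rho*g*Q*H):
  P = 1000 * 9.81 * 0.211574 * 37.1066 = 77020 W
Therefore the hydraulic power required at the pump = 77020 W.


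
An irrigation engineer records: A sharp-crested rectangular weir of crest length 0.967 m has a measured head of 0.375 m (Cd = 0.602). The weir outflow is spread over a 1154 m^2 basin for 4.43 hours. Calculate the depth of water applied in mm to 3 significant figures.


Approach: apply the rectangular weir equation with a volume-to-depth conversion, Q = (2/3)*Cd*L*sqrt(2g)*H^1.5; d = Q*t/A * 1000.
Step 1 — weir discharge:
  Q = (2/3)*0.602*0.967*sqrt(2*9.81)*0.375^1.5 = 0.39476 m^3/s
Step 2 — volume: V = 0.39476 * 4.43*3600 = 6295.6 m^3
Step 3 — depth: d = V/A * 1000 = 6295.6/1154 * 1000 = 5460 mm
Therefore the depth of water applied = 5460 mm.


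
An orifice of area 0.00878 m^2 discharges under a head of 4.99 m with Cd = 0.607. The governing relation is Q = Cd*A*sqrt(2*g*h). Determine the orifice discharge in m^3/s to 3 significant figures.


Q = 0.607 * 0.00878 * sqrt(2*9.81*4.99) = 0.0527 m^3/s
Therefore the orifice discharge = 0.0527 m^3/s.


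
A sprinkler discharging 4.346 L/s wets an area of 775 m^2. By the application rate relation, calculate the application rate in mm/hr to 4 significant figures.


Approach: apply the application rate relation, rate = (Q/A)*3600.
rate = (4.346 / 775) * 3600 = 20.19 mm/hr
Therefore the application rate = 20.19 mm/hr.


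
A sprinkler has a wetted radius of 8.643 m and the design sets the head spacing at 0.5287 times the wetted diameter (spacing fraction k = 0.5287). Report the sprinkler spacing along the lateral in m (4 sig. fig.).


Approach: apply the sprinkler spacing rule (spacing as a fraction of wetted diameter), S = k*(2*R).
S = 0.5287 * (2 * 8.643) = 9.139 m
Therefore the sprinkler spacing along the lateral = 9.139 m.


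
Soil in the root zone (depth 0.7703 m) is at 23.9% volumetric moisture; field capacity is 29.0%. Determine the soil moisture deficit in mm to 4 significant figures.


Approach: apply the soil moisture deficit relation, SMD = (FC - theta)/100 * depth * 1000.
SMD = (29.0 - 23.9)/100 * 0.7703 * 1000 = 39.29 mm
Therefore the soil moisture deficit = 39.29 mm.


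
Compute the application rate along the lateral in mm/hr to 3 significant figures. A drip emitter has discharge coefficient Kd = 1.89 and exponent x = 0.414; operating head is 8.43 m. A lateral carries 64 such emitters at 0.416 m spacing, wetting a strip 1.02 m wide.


Approach: apply the emitter equation with a lateral mass balance, q = Kd*h^x; Q = n*q; rate = Q/(n*spacing*width).
Step 1 — single emitter flow (q = Kd*h^x):
  q = 1.89 * 8.43^0.414 = 4.5683 L/hr
Step 2 — total lateral flow: Q = 64 * 4.5683 = 292.37 L/hr
Step 3 — wetted area: A = 64 * 0.416 * 1.02 = 27.156 m^2
Step 4 — application rate: Q/A = 292.37/27.156 = 10.8 mm/hr
Therefore the application rate along the lateral = 10.8 mm/hr.


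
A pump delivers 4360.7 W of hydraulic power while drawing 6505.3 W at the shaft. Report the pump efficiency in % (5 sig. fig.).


Approach: apply the efficiency ratio, eta = (P_out/P_in)*100.
eta = (4360.7 / 6505.3) * 100 = 67.033 %
Therefore the pump efficiency = 67.033 %.


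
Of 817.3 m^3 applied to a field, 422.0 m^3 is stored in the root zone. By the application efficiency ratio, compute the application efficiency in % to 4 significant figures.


Approach: apply the application efficiency ratio, Ea = (stored/applied)*100.
Ea = (422.0/817.3)*100 = 51.63 %
Therefore the application efficiency = 51.63 %.


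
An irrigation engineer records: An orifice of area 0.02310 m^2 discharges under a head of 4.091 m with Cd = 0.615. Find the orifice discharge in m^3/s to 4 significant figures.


Approach: apply the orifice equation, Q = Cd*A*sqrt(2*g*h).
Q = 0.615 * 0.02310 * sqrt(2*9.81*4.091) = 0.1273 m^3/s
Therefore the orifice discharge = 0.1273 m^3/s.


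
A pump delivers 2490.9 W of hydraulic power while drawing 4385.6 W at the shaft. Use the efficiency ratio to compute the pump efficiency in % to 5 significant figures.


Approach: apply the efficiency ratio, eta = (P_out/P_in)*100.
eta = (2490.9 / 4385.6) * 100 = 56.797 %
Therefore the pump efficiency = 56.797 %.


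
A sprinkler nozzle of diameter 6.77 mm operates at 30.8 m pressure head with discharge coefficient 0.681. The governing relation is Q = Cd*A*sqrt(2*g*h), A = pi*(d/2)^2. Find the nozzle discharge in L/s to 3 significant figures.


A = pi*(6.77e-3/2)^2 = 3.5997e-05 m^2
Q = 0.681 * 3.5997e-05 * sqrt(2*9.81*30.8) * 1000 = 0.603 L/s
Therefore the nozzle discharge = 0.603 L/s.


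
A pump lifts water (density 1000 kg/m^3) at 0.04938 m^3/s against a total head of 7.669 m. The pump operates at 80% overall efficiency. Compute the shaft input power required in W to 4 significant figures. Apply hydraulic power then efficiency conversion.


Approach: apply hydraulic power then efficiency conversion, P = rho*g*Q*H; P_in = P/eta.
Step 1 — hydraulic power (P = rho*g*Q*H):
  P = 1000 * 9.81 * 0.04938 * 7.669 = 3715.00 W
Step 2 — input power: P_in = P/eta = 3715.00 / 0.8 = 4644 W
Therefore the shaft input power required = 4644 W.


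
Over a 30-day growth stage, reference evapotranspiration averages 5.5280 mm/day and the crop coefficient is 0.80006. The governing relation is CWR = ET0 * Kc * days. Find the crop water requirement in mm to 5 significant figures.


CWR = 5.5280 * 0.80006 * 30 = 132.68 mm
Therefore the crop water requirement = 132.68 mm.


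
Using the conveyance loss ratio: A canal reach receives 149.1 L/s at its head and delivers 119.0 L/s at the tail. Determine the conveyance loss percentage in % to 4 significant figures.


Approach: apply the conveyance loss ratio, loss% = ((Q_head - Q_tail)/Q_head)*100.
loss = ((149.1 - 119.0)/149.1)*100 = 20.19 %
Therefore the conveyance loss percentage = 20.19 %.


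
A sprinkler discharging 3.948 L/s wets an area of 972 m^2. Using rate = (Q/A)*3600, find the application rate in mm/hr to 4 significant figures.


rate = (3.948 / 972) * 3600 = 14.62 mm/hr
Therefore the application rate = 14.62 mm/hr.


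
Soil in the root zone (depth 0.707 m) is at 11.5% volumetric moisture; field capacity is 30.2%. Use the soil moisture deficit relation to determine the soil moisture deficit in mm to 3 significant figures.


Approach: apply the soil moisture deficit relation, SMD = (FC - theta)/100 * depth * 1000.
SMD = (30.2 - 11.5)/100 * 0.707 * 1000 = 132 mm
Therefore the soil moisture deficit = 132 mm.


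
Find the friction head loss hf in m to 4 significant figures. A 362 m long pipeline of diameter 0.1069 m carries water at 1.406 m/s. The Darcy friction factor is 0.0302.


Approach: apply the Darcy-Weisbach equation, hf = f*(L/D)*(v^2/(2g)).
hf = 0.0302 * (362/0.1069) * (1.406^2 / (2*9.81))
hf = 10.30 m
Therefore the friction head loss hf = 10.30 m.


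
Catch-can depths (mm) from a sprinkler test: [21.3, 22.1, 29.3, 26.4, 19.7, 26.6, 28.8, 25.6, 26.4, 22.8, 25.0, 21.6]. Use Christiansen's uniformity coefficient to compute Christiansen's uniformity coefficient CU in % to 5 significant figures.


Approach: apply Christiansen's uniformity coefficient, CU = (1 - mean_abs_deviation/mean)*100.
mean = 24.63333 mm
mean |d_i - mean| = 2.611111 mm
CU = (1 - 2.611111/24.63333)*100 = 89.400 %
Therefore Christiansen's uniformity coefficient CU = 89.400 %.


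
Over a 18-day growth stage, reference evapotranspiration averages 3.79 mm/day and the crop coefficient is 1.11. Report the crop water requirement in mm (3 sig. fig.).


Approach: apply the crop water requirement relation, CWR = ET0 * Kc * days.
CWR = 3.79 * 1.11 * 18 = 75.7 mm
Therefore the crop water requirement = 75.7 mm.


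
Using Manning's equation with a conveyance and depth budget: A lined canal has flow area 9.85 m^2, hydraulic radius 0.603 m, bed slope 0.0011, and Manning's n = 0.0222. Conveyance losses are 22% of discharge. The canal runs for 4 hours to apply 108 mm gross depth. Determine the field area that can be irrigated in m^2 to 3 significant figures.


Approach: apply Manning's equation with a conveyance and depth budget, Q = (1/n)*A*R^(2/3)*S^(1/2); Q_field = Q*(1-loss); Area = Q_field*t/(d/1000).
Step 1 — canal discharge (Manning's equation):
  Q = (1/0.0222) * 9.85 * 0.603^(2/3) * 0.0011^(1/2) = 10.503 m^3/s
Step 2 — delivered flow: Q_field = 10.503*(1 - 22/100) = 8.1925 m^3/s
Step 3 — volume delivered: V = 8.1925 * 4*3600 = 117970 m^3
Step 4 — area served: A = V / (depth/1000) = 117970 / 0.108 = 1090000 m^2
Therefore the field area that can be irrigated = 1090000 m^2.


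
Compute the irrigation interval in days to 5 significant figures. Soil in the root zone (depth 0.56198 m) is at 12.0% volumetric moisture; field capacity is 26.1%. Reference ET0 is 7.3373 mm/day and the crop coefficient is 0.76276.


Approach: apply soil-water budget scheduling, SMD = (FC-theta)/100*depth*1000; ETc = ET0*Kc; interval = SMD/ETc.
Step 1 — soil moisture deficit:
  SMD = (26.1 - 12.0)/100 * 0.56198 * 1000 = 79.23918 mm
Step 2 — daily crop ET (ETc = ET0*Kc):
  ETc = 7.3373 * 0.76276 = 5.596599 mm/day
Step 3 — irrigation interval (SMD/ETc):
  interval = 79.23918 / 5.596599 = 14.158 days
Therefore the irrigation interval = 14.158 days.


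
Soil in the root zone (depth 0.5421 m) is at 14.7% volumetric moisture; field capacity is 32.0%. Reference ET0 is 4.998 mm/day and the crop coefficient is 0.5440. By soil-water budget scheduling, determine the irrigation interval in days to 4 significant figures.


Approach: apply soil-water budget scheduling, SMD = (FC-theta)/100*depth*1000; ETc = ET0*Kc; interval = SMD/ETc.
Step 1 — soil moisture deficit:
  SMD = (32.0 - 14.7)/100 * 0.5421 * 1000 = 93.7833 mm
Step 2 — daily crop ET (ETc = ET0*Kc):
  ETc = 4.998 * 0.5440 = 2.71891 mm/day
Step 3 — irrigation interval (SMD/ETc):
  interval = 93.7833 / 2.71891 = 34.49 days
Therefore the irrigation interval = 34.49 days.


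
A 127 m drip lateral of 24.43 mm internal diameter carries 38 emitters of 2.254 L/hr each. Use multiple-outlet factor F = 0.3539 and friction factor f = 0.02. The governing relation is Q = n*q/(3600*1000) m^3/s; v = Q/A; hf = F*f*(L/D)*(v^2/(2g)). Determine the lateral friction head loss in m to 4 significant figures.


Q = 38*2.254/(3600*1000) = 2.37922e-05 m^3/s
A = pi*(24.43e-3/2)^2 = 4.68745e-04 m^2, so v = Q/A = 0.0507573 m/s
hf = 0.3539*0.02*(127/0.02443)*(0.0507573^2/(2*9.81)) = 0.004832 m
Therefore the lateral friction head loss = 0.004832 m.


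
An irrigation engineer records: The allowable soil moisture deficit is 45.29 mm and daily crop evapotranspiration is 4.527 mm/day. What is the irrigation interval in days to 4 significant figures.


Approach: apply the irrigation interval relation, interval = SMD / ETc.
interval = 45.29 / 4.527 = 10.00 days
Therefore the irrigation interval = 10.00 days.


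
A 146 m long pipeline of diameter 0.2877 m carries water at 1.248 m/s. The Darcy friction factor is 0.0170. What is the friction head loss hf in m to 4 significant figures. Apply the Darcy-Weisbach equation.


Approach: apply the Darcy-Weisbach equation, hf = f*(L/D)*(v^2/(2g)).
hf = 0.0170 * (146/0.2877) * (1.248^2 / (2*9.81))
hf = 0.6848 m
Therefore the friction head loss hf = 0.6848 m.


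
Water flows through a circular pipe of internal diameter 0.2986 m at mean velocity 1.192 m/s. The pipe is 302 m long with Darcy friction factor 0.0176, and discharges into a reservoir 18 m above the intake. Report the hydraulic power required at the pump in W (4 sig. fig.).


Approach: apply continuity + Darcy-Weisbach + hydraulic power, Q = A*v; hf = f*(L/D)*(v^2/(2g)); H = static + hf; P = rho*g*Q*H.
Step 1 — flow rate (continuity, Q = A*v):
  A = pi*(0.2986/2)^2 = 0.0700276 m^2
  Q = 0.0700276 * 1.192 = 0.0834729 m^3/s
Step 2 — friction head loss (Darcy-Weisbach):
  hf = 0.0176 * (302/0.2986) * (1.192^2 / (2*9.81))
  hf = 1.28909 m
Step 3 — total head: H = 18 + 1.28909 = 19.2891 m
Step 4 — hydraulic power (P = rho*g*Q*H):
  P = 1000 * 9.81 * 0.0834729 * 19.2891 = 15800 W
Therefore the hydraulic power required at the pump = 15800 W.


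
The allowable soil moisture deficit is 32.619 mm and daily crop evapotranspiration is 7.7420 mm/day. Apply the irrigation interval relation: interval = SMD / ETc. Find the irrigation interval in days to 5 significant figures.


interval = 32.619 / 7.7420 = 4.2133 days
Therefore the irrigation interval = 4.2133 days.


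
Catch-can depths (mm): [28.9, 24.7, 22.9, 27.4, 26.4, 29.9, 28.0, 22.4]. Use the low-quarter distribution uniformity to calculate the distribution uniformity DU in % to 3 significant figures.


Approach: apply the low-quarter distribution uniformity, DU = (mean of lowest quarter of readings / overall mean)*100.
sorted lowest 2 of 8: [22.4, 22.9] -> mean = 22.650 mm
overall mean = 26.325 mm
DU = (22.650/26.325)*100 = 86.0 %
Therefore the distribution uniformity DU = 86.0 %.


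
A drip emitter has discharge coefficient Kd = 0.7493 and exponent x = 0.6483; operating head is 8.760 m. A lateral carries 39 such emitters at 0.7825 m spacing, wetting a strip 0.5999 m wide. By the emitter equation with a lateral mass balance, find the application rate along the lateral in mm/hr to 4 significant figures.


Approach: apply the emitter equation with a lateral mass balance, q = Kd*h^x; Q = n*q; rate = Q/(n*spacing*width).
Step 1 — single emitter flow (q = Kd*h^x):
  q = 0.7493 * 8.760^0.6483 = 3.05972 L/hr
Step 2 — total lateral flow: Q = 39 * 3.05972 = 119.329 L/hr
Step 3 — wetted area: A = 39 * 0.7825 * 0.5999 = 18.3074 m^2
Step 4 — application rate: Q/A = 119.329/18.3074 = 6.518 mm/hr
Therefore the application rate along the lateral = 6.518 mm/hr.


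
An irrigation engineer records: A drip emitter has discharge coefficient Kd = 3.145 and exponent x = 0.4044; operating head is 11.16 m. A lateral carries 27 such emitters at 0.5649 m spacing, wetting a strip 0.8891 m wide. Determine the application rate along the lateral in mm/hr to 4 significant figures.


Approach: apply the emitter equation with a lateral mass balance, q = Kd*h^x; Q = n*q; rate = Q/(n*spacing*width).
Step 1 — single emitter flow (q = Kd*h^x):
  q = 3.145 * 11.16^0.4044 = 8.34250 L/hr
Step 2 — total lateral flow: Q = 27 * 8.34250 = 225.247 L/hr
Step 3 — wetted area: A = 27 * 0.5649 * 0.8891 = 13.5608 m^2
Step 4 — application rate: Q/A = 225.247/13.5608 = 16.61 mm/hr
Therefore the application rate along the lateral = 16.61 mm/hr.


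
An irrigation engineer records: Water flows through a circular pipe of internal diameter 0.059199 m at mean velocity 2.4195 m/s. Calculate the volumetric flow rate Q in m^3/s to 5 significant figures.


Approach: apply the continuity equation for pipe flow, Q = A * v with A = pi*(D/2)^2.
A = pi*(0.059199/2)^2 = 0.002752445 m^2
Q = 0.002752445 * 2.4195 = 0.0066595 m^3/s
Therefore the volumetric flow rate Q = 0.0066595 m^3/s.


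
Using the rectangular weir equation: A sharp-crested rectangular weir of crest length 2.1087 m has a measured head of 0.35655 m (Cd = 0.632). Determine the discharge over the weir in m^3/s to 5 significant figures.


Approach: apply the rectangular weir equation, Q = (2/3)*Cd*L*sqrt(2g)*H^1.5.
Q = (2/3)*0.632*2.1087*sqrt(2*9.81)*0.35655^1.5 = 0.83786 m^3/s
Therefore the discharge over the weir = 0.83786 m^3/s.


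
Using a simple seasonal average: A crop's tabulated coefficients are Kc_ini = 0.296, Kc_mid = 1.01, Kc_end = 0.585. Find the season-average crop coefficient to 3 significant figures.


Approach: apply a simple seasonal average, Kc_avg = (Kc_ini + Kc_mid + Kc_end)/3.
Kc_avg = (0.296 + 1.01 + 0.585)/3 = 0.630
Therefore the season-average crop coefficient = 0.630.


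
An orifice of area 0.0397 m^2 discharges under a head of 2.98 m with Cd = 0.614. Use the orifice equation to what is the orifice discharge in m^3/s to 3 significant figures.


Approach: apply the orifice equation, Q = Cd*A*sqrt(2*g*h).
Q = 0.614 * 0.0397 * sqrt(2*9.81*2.98) = 0.186 m^3/s
Therefore the orifice discharge = 0.186 m^3/s.


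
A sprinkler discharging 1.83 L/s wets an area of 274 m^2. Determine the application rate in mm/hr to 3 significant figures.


Approach: apply the application rate relation, rate = (Q/A)*3600.
rate = (1.83 / 274) * 3600 = 24.0 mm/hr
Therefore the application rate = 24.0 mm/hr.


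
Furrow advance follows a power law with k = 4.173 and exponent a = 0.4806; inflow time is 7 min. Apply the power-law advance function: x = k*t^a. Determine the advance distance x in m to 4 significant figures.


x = 4.173 * 7^0.4806 = 10.63 m
Therefore the advance distance x = 10.63 m.


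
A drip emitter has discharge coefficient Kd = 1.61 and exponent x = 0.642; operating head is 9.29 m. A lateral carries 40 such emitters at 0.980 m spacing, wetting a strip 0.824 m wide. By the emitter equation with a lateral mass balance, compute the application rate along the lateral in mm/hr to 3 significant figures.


Approach: apply the emitter equation with a lateral mass balance, q = Kd*h^x; Q = n*q; rate = Q/(n*spacing*width).
Step 1 — single emitter flow (q = Kd*h^x):
  q = 1.61 * 9.29^0.642 = 6.7343 L/hr
Step 2 — total lateral flow: Q = 40 * 6.7343 = 269.37 L/hr
Step 3 — wetted area: A = 40 * 0.980 * 0.824 = 32.301 m^2
Step 4 — application rate: Q/A = 269.37/32.301 = 8.34 mm/hr
Therefore the application rate along the lateral = 8.34 mm/hr.


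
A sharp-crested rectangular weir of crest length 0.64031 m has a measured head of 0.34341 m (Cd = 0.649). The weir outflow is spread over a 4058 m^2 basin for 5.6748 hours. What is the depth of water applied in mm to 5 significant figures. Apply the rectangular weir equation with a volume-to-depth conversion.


Approach: apply the rectangular weir equation with a volume-to-depth conversion, Q = (2/3)*Cd*L*sqrt(2g)*H^1.5; d = Q*t/A * 1000.
Step 1 — weir discharge:
  Q = (2/3)*0.649*0.64031*sqrt(2*9.81)*0.34341^1.5 = 0.2469520 m^3/s
Step 2 — volume: V = 0.2469520 * 5.6748*3600 = 5045.053 m^3
Step 3 — depth: d = V/A * 1000 = 5045.053/4058 * 1000 = 1243.2 mm
Therefore the depth of water applied = 1243.2 mm.


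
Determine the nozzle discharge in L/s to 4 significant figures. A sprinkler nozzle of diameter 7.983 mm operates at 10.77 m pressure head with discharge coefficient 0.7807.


Approach: apply the orifice equation, Q = Cd*A*sqrt(2*g*h), A = pi*(d/2)^2.
A = pi*(7.983e-3/2)^2 = 5.00521e-05 m^2
Q = 0.7807 * 5.00521e-05 * sqrt(2*9.81*10.77) * 1000 = 0.5680 L/s
Therefore the nozzle discharge = 0.5680 L/s.


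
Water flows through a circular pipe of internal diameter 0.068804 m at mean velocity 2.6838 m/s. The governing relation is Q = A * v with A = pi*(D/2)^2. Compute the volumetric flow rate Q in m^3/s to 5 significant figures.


A = pi*(0.068804/2)^2 = 0.003718067 m^2
Q = 0.003718067 * 2.6838 = 0.0099785 m^3/s
Therefore the volumetric flow rate Q = 0.0099785 m^3/s.


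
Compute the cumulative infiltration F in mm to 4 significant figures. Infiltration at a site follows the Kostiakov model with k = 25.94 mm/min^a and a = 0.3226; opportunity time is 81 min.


Approach: apply the Kostiakov infiltration equation, F = k*t^a.
F = 25.94 * 81^0.3226 = 107.1 mm
Therefore the cumulative infiltration F = 107.1 mm.


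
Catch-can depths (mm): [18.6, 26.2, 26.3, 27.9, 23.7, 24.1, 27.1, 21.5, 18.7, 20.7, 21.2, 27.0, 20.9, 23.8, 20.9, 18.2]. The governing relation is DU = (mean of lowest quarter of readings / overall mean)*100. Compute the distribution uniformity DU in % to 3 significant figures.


sorted lowest 4 of 16: [18.2, 18.6, 18.7, 20.7] -> mean = 19.050 mm
overall mean = 22.925 mm
DU = (19.050/22.925)*100 = 83.1 %
Therefore the distribution uniformity DU = 83.1 %.


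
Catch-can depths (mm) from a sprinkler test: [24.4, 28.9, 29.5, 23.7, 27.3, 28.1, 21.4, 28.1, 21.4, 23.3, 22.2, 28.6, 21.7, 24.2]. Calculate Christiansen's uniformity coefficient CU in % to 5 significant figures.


Approach: apply Christiansen's uniformity coefficient, CU = (1 - mean_abs_deviation/mean)*100.
mean = 25.20000 mm
mean |d_i - mean| = 2.757143 mm
CU = (1 - 2.757143/25.20000)*100 = 89.059 %
Therefore Christiansen's uniformity coefficient CU = 89.059 %.


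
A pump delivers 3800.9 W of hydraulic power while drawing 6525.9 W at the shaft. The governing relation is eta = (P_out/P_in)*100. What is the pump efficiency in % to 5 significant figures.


eta = (3800.9 / 6525.9) * 100 = 58.243 %
Therefore the pump efficiency = 58.243 %.


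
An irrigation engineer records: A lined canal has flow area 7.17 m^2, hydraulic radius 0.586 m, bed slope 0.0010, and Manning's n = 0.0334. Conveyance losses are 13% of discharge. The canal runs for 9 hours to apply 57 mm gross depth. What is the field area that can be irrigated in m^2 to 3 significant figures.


Approach: apply Manning's equation with a conveyance and depth budget, Q = (1/n)*A*R^(2/3)*S^(1/2); Q_field = Q*(1-loss); Area = Q_field*t/(d/1000).
Step 1 — canal discharge (Manning's equation):
  Q = (1/0.0334) * 7.17 * 0.586^(2/3) * 0.0010^(1/2) = 4.7538 m^3/s
Step 2 — delivered flow: Q_field = 4.7538*(1 - 13/100) = 4.1358 m^3/s
Step 3 — volume delivered: V = 4.1358 * 9*3600 = 134000 m^3
Step 4 — area served: A = V / (depth/1000) = 134000 / 0.057 = 2350000 m^2
Therefore the field area that can be irrigated = 2350000 m^2.


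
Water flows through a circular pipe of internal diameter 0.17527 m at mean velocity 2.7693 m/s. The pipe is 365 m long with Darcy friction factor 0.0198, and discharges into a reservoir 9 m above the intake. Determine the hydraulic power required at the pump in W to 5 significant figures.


Approach: apply continuity + Darcy-Weisbach + hydraulic power, Q = A*v; hf = f*(L/D)*(v^2/(2g)); H = static + hf; P = rho*g*Q*H.
Step 1 — flow rate (continuity, Q = A*v):
  A = pi*(0.17527/2)^2 = 0.02412710 m^2
  Q = 0.02412710 * 2.7693 = 0.06681517 m^3/s
Step 2 — friction head loss (Darcy-Weisbach):
  hf = 0.0198 * (365/0.17527) * (2.7693^2 / (2*9.81))
  hf = 16.11727 m
Step 3 — total head: H = 9 + 16.11727 = 25.11727 m
Step 4 — hydraulic power (P = rho*g*Q*H):
  P = 1000 * 9.81 * 0.06681517 * 25.11727 = 16463 W
Therefore the hydraulic power required at the pump = 16463 W.


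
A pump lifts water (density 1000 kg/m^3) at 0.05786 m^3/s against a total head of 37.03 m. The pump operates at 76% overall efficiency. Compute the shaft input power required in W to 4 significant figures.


Approach: apply hydraulic power then efficiency conversion, P = rho*g*Q*H; P_in = P/eta.
Step 1 — hydraulic power (P = rho*g*Q*H):
  P = 1000 * 9.81 * 0.05786 * 37.03 = 21018.5 W
Step 2 — input power: P_in = P/eta = 21018.5 / 0.76 = 27660 W
Therefore the shaft input power required = 27660 W.


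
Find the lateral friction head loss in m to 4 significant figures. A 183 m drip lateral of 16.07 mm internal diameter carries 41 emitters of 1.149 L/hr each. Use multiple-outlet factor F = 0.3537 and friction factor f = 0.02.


Approach: apply Darcy-Weisbach with the multiple-outlet F-factor, Q = n*q/(3600*1000) m^3/s; v = Q/A; hf = F*f*(L/D)*(v^2/(2g)).
Q = 41*1.149/(3600*1000) = 1.30858e-05 m^3/s
A = pi*(16.07e-3/2)^2 = 2.02825e-04 m^2, so v = Q/A = 0.0645178 m/s
hf = 0.3537*0.02*(183/0.01607)*(0.0645178^2/(2*9.81)) = 0.01709 m
Therefore the lateral friction head loss = 0.01709 m.


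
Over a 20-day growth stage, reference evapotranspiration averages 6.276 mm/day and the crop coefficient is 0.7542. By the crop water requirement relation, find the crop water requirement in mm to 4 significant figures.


Approach: apply the crop water requirement relation, CWR = ET0 * Kc * days.
CWR = 6.276 * 0.7542 * 20 = 94.67 mm
Therefore the crop water requirement = 94.67 mm.


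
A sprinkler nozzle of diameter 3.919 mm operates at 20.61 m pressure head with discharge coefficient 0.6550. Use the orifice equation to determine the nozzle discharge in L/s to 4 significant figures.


Approach: apply the orifice equation, Q = Cd*A*sqrt(2*g*h), A = pi*(d/2)^2.
A = pi*(3.919e-3/2)^2 = 1.20626e-05 m^2
Q = 0.6550 * 1.20626e-05 * sqrt(2*9.81*20.61) * 1000 = 0.1589 L/s
Therefore the nozzle discharge = 0.1589 L/s.


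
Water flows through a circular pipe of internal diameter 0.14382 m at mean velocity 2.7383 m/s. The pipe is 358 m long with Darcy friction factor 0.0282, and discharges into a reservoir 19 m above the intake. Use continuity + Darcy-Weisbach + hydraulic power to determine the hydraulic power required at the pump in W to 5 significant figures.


Approach: apply continuity + Darcy-Weisbach + hydraulic power, Q = A*v; hf = f*(L/D)*(v^2/(2g)); H = static + hf; P = rho*g*Q*H.
Step 1 — flow rate (continuity, Q = A*v):
  A = pi*(0.14382/2)^2 = 0.01624533 m^2
  Q = 0.01624533 * 2.7383 = 0.04448458 m^3/s
Step 2 — friction head loss (Darcy-Weisbach):
  hf = 0.0282 * (358/0.14382) * (2.7383^2 / (2*9.81))
  hf = 26.82723 m
Step 3 — total head: H = 19 + 26.82723 = 45.82723 m
Step 4 — hydraulic power (P = rho*g*Q*H):
  P = 1000 * 9.81 * 0.04448458 * 45.82723 = 19999 W
Therefore the hydraulic power required at the pump = 19999 W.


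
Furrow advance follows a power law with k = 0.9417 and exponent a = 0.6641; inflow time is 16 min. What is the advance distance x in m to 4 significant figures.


Approach: apply the power-law advance function, x = k*t^a.
x = 0.9417 * 16^0.6641 = 5.937 m
Therefore the advance distance x = 5.937 m.


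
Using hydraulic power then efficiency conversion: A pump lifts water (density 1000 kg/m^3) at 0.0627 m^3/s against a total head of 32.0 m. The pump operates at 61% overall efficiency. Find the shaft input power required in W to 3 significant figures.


Approach: apply hydraulic power then efficiency conversion, P = rho*g*Q*H; P_in = P/eta.
Step 1 — hydraulic power (P = rho*g*Q*H):
  P = 1000 * 9.81 * 0.0627 * 32.0 = 19683 W
Step 2 — input power: P_in = P/eta = 19683 / 0.61 = 32300 W
Therefore the shaft input power required = 32300 W.


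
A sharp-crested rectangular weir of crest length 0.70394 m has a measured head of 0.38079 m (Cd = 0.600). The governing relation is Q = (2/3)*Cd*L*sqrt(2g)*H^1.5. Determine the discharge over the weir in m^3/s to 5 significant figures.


Q = (2/3)*0.600*0.70394*sqrt(2*9.81)*0.38079^1.5 = 0.29307 m^3/s
Therefore the discharge over the weir = 0.29307 m^3/s.


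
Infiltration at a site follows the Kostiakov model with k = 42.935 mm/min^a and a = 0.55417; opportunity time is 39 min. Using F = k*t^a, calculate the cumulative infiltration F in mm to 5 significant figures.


F = 42.935 * 39^0.55417 = 326.99 mm
Therefore the cumulative infiltration F = 326.99 mm.


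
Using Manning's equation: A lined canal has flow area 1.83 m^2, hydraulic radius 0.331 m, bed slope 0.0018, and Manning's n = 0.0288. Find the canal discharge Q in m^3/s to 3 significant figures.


Approach: apply Manning's equation, Q = (1/n)*A*R^(2/3)*S^(1/2).
Q = (1/0.0288) * 1.83 * 0.331^(2/3) * 0.0018^(1/2) = 1.29 m^3/s
Therefore the canal discharge Q = 1.29 m^3/s.


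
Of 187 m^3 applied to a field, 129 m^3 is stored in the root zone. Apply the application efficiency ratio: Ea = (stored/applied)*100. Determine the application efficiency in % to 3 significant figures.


Ea = (129/187)*100 = 69.0 %
Therefore the application efficiency = 69.0 %.


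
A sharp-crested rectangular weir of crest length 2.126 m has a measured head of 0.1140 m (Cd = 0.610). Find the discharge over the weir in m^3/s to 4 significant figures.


Approach: apply the rectangular weir equation, Q = (2/3)*Cd*L*sqrt(2g)*H^1.5.
Q = (2/3)*0.610*2.126*sqrt(2*9.81)*0.1140^1.5 = 0.1474 m^3/s
Therefore the discharge over the weir = 0.1474 m^3/s.


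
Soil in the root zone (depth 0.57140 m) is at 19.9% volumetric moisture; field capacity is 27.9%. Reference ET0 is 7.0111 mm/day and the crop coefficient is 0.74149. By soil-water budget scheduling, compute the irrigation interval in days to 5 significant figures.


Approach: apply soil-water budget scheduling, SMD = (FC-theta)/100*depth*1000; ETc = ET0*Kc; interval = SMD/ETc.
Step 1 — soil moisture deficit:
  SMD = (27.9 - 19.9)/100 * 0.57140 * 1000 = 45.71200 mm
Step 2 — daily crop ET (ETc = ET0*Kc):
  ETc = 7.0111 * 0.74149 = 5.198661 mm/day
Step 3 — irrigation interval (SMD/ETc):
  interval = 45.71200 / 5.198661 = 8.7930 days
Therefore the irrigation interval = 8.7930 days.


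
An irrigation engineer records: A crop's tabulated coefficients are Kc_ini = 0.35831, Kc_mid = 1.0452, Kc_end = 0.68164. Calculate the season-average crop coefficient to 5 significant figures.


Approach: apply a simple seasonal average, Kc_avg = (Kc_ini + Kc_mid + Kc_end)/3.
Kc_avg = (0.35831 + 1.0452 + 0.68164)/3 = 0.69505
Therefore the season-average crop coefficient = 0.69505.
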